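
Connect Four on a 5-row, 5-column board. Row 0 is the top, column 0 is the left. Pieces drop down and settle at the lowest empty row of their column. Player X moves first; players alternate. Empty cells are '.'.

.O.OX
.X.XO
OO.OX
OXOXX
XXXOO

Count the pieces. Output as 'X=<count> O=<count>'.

X=10 O=10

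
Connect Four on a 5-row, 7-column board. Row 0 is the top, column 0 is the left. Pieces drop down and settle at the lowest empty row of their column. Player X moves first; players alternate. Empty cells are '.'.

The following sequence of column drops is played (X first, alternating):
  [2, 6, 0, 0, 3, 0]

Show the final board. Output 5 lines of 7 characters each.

Move 1: X drops in col 2, lands at row 4
Move 2: O drops in col 6, lands at row 4
Move 3: X drops in col 0, lands at row 4
Move 4: O drops in col 0, lands at row 3
Move 5: X drops in col 3, lands at row 4
Move 6: O drops in col 0, lands at row 2

Answer: .......
.......
O......
O......
X.XX..O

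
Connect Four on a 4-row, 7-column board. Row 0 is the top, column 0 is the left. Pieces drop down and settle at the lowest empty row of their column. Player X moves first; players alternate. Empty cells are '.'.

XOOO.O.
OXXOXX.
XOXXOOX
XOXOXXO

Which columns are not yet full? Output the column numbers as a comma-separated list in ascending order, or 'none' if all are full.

col 0: top cell = 'X' → FULL
col 1: top cell = 'O' → FULL
col 2: top cell = 'O' → FULL
col 3: top cell = 'O' → FULL
col 4: top cell = '.' → open
col 5: top cell = 'O' → FULL
col 6: top cell = '.' → open

Answer: 4,6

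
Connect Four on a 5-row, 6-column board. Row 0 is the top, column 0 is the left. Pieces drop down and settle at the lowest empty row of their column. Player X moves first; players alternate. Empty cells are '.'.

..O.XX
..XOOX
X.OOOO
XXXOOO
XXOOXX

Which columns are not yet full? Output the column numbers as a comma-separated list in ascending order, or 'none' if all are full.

col 0: top cell = '.' → open
col 1: top cell = '.' → open
col 2: top cell = 'O' → FULL
col 3: top cell = '.' → open
col 4: top cell = 'X' → FULL
col 5: top cell = 'X' → FULL

Answer: 0,1,3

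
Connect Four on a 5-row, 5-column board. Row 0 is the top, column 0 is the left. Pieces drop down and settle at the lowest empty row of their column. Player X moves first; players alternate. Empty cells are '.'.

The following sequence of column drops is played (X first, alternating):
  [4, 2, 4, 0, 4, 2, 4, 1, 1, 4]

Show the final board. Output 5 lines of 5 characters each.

Answer: ....O
....X
....X
.XO.X
OOO.X

Derivation:
Move 1: X drops in col 4, lands at row 4
Move 2: O drops in col 2, lands at row 4
Move 3: X drops in col 4, lands at row 3
Move 4: O drops in col 0, lands at row 4
Move 5: X drops in col 4, lands at row 2
Move 6: O drops in col 2, lands at row 3
Move 7: X drops in col 4, lands at row 1
Move 8: O drops in col 1, lands at row 4
Move 9: X drops in col 1, lands at row 3
Move 10: O drops in col 4, lands at row 0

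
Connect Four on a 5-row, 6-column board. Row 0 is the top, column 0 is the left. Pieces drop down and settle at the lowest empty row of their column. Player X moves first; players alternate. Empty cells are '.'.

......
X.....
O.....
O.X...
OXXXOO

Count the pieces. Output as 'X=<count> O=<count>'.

X=5 O=5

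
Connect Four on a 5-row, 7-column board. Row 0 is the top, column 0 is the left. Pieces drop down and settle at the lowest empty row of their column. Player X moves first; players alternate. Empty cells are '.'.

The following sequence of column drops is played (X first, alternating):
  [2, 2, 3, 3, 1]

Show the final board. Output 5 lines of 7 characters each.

Answer: .......
.......
.......
..OO...
.XXX...

Derivation:
Move 1: X drops in col 2, lands at row 4
Move 2: O drops in col 2, lands at row 3
Move 3: X drops in col 3, lands at row 4
Move 4: O drops in col 3, lands at row 3
Move 5: X drops in col 1, lands at row 4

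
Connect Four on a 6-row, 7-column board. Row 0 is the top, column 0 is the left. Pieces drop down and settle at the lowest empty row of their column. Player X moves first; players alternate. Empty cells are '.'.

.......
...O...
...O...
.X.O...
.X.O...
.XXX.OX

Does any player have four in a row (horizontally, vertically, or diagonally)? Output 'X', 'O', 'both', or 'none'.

O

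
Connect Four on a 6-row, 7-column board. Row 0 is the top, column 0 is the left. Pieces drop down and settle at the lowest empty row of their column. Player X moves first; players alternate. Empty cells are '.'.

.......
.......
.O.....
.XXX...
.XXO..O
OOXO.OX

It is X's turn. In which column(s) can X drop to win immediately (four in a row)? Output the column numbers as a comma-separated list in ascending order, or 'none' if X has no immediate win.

Answer: 2

Derivation:
col 0: drop X → no win
col 1: drop X → no win
col 2: drop X → WIN!
col 3: drop X → no win
col 4: drop X → no win
col 5: drop X → no win
col 6: drop X → no win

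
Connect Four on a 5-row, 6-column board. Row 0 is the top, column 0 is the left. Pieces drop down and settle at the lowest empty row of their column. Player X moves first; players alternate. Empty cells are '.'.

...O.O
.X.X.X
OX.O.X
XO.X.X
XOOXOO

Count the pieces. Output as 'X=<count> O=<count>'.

X=10 O=9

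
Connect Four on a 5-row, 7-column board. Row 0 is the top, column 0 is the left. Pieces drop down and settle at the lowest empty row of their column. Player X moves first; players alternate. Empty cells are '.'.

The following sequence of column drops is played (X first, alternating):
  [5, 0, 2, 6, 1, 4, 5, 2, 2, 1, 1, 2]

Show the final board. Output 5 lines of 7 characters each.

Answer: .......
..O....
.XX....
.OO..X.
OXX.OXO

Derivation:
Move 1: X drops in col 5, lands at row 4
Move 2: O drops in col 0, lands at row 4
Move 3: X drops in col 2, lands at row 4
Move 4: O drops in col 6, lands at row 4
Move 5: X drops in col 1, lands at row 4
Move 6: O drops in col 4, lands at row 4
Move 7: X drops in col 5, lands at row 3
Move 8: O drops in col 2, lands at row 3
Move 9: X drops in col 2, lands at row 2
Move 10: O drops in col 1, lands at row 3
Move 11: X drops in col 1, lands at row 2
Move 12: O drops in col 2, lands at row 1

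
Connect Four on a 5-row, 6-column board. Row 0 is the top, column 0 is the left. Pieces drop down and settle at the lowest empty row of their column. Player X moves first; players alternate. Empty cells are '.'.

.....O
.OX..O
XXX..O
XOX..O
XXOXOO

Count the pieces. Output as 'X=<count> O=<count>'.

X=9 O=9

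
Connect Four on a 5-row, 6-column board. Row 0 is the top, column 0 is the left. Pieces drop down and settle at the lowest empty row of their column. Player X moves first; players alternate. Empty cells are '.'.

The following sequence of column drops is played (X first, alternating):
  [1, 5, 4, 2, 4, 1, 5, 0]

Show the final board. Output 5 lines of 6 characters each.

Move 1: X drops in col 1, lands at row 4
Move 2: O drops in col 5, lands at row 4
Move 3: X drops in col 4, lands at row 4
Move 4: O drops in col 2, lands at row 4
Move 5: X drops in col 4, lands at row 3
Move 6: O drops in col 1, lands at row 3
Move 7: X drops in col 5, lands at row 3
Move 8: O drops in col 0, lands at row 4

Answer: ......
......
......
.O..XX
OXO.XO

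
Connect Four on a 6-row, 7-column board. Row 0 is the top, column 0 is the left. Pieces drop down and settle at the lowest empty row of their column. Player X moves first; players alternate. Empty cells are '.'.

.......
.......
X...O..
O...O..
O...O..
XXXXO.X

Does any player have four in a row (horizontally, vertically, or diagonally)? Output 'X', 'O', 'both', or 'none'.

both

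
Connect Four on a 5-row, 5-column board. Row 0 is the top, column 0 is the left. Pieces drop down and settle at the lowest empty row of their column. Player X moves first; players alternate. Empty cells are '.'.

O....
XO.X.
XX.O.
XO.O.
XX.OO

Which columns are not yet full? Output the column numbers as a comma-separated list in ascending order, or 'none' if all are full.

col 0: top cell = 'O' → FULL
col 1: top cell = '.' → open
col 2: top cell = '.' → open
col 3: top cell = '.' → open
col 4: top cell = '.' → open

Answer: 1,2,3,4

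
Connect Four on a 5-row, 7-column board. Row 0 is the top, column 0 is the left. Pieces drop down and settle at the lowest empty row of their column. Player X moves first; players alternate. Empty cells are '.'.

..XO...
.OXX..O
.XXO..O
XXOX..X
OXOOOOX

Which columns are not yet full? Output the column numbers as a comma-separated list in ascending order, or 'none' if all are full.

Answer: 0,1,4,5,6

Derivation:
col 0: top cell = '.' → open
col 1: top cell = '.' → open
col 2: top cell = 'X' → FULL
col 3: top cell = 'O' → FULL
col 4: top cell = '.' → open
col 5: top cell = '.' → open
col 6: top cell = '.' → open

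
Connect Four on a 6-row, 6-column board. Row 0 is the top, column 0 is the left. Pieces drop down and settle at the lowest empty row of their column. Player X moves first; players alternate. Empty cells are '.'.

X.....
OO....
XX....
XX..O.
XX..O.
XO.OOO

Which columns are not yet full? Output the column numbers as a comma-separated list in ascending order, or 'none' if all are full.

Answer: 1,2,3,4,5

Derivation:
col 0: top cell = 'X' → FULL
col 1: top cell = '.' → open
col 2: top cell = '.' → open
col 3: top cell = '.' → open
col 4: top cell = '.' → open
col 5: top cell = '.' → open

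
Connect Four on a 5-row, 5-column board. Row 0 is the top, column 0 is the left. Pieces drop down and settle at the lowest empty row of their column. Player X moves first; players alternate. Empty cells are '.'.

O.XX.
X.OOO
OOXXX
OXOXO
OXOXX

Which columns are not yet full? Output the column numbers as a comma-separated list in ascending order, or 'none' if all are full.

Answer: 1,4

Derivation:
col 0: top cell = 'O' → FULL
col 1: top cell = '.' → open
col 2: top cell = 'X' → FULL
col 3: top cell = 'X' → FULL
col 4: top cell = '.' → open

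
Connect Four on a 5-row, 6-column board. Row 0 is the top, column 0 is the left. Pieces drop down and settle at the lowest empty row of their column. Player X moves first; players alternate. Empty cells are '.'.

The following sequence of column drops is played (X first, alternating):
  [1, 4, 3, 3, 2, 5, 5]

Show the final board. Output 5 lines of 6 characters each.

Answer: ......
......
......
...O.X
.XXXOO

Derivation:
Move 1: X drops in col 1, lands at row 4
Move 2: O drops in col 4, lands at row 4
Move 3: X drops in col 3, lands at row 4
Move 4: O drops in col 3, lands at row 3
Move 5: X drops in col 2, lands at row 4
Move 6: O drops in col 5, lands at row 4
Move 7: X drops in col 5, lands at row 3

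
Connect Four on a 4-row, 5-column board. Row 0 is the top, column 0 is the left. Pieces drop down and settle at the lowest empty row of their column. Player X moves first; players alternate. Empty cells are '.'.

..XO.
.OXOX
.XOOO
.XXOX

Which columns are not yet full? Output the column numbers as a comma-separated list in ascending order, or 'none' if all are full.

col 0: top cell = '.' → open
col 1: top cell = '.' → open
col 2: top cell = 'X' → FULL
col 3: top cell = 'O' → FULL
col 4: top cell = '.' → open

Answer: 0,1,4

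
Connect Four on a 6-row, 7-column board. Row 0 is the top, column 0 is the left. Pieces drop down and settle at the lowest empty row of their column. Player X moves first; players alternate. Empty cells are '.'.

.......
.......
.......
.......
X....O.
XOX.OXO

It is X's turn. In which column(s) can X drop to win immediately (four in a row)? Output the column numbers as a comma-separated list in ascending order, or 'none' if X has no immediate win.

Answer: none

Derivation:
col 0: drop X → no win
col 1: drop X → no win
col 2: drop X → no win
col 3: drop X → no win
col 4: drop X → no win
col 5: drop X → no win
col 6: drop X → no win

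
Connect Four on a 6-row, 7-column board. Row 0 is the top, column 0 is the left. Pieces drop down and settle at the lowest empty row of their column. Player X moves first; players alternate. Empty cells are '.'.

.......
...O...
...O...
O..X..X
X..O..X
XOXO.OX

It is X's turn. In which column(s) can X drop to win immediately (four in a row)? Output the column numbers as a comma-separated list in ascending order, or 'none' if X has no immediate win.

col 0: drop X → no win
col 1: drop X → no win
col 2: drop X → no win
col 3: drop X → no win
col 4: drop X → no win
col 5: drop X → no win
col 6: drop X → WIN!

Answer: 6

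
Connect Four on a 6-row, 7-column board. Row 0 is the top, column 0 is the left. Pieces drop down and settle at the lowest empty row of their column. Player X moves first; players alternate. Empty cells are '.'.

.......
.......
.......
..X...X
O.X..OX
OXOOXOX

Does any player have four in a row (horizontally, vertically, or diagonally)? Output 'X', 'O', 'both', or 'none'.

none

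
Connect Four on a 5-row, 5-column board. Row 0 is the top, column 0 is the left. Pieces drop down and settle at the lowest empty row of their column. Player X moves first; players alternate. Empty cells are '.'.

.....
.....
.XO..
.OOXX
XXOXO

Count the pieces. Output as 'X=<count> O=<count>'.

X=6 O=5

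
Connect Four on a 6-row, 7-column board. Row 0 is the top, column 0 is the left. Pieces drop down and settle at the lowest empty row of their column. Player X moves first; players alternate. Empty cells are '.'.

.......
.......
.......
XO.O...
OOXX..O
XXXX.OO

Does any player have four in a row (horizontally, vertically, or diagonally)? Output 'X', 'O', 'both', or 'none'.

X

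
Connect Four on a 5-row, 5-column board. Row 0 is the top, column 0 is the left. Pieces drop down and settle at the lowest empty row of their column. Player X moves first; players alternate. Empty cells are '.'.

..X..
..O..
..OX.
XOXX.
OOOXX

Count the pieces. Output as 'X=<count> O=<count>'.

X=7 O=6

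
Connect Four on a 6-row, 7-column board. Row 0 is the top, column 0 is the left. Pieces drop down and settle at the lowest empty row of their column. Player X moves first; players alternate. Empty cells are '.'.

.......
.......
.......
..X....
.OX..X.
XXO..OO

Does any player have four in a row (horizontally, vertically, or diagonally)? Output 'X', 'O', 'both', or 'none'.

none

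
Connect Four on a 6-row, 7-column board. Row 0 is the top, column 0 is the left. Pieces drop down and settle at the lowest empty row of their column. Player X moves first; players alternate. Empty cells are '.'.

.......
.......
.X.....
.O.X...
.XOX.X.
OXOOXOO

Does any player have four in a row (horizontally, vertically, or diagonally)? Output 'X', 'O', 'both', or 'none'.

none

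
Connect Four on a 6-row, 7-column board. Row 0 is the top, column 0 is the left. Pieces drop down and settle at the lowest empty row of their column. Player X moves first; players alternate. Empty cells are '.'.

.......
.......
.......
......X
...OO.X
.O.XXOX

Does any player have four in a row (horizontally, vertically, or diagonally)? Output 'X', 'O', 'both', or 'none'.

none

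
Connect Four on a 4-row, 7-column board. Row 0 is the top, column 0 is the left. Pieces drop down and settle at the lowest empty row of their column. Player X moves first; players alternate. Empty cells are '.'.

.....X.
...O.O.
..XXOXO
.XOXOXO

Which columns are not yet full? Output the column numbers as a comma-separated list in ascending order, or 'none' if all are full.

col 0: top cell = '.' → open
col 1: top cell = '.' → open
col 2: top cell = '.' → open
col 3: top cell = '.' → open
col 4: top cell = '.' → open
col 5: top cell = 'X' → FULL
col 6: top cell = '.' → open

Answer: 0,1,2,3,4,6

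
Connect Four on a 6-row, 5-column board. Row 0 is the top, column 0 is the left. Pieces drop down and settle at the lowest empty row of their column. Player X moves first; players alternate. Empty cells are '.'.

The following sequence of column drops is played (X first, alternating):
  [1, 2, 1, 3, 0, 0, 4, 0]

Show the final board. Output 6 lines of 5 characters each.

Answer: .....
.....
.....
O....
OX...
XXOOX

Derivation:
Move 1: X drops in col 1, lands at row 5
Move 2: O drops in col 2, lands at row 5
Move 3: X drops in col 1, lands at row 4
Move 4: O drops in col 3, lands at row 5
Move 5: X drops in col 0, lands at row 5
Move 6: O drops in col 0, lands at row 4
Move 7: X drops in col 4, lands at row 5
Move 8: O drops in col 0, lands at row 3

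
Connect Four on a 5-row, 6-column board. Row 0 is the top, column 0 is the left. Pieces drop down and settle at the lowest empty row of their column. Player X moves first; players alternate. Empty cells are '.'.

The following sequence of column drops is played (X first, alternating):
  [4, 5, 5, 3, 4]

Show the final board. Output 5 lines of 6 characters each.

Move 1: X drops in col 4, lands at row 4
Move 2: O drops in col 5, lands at row 4
Move 3: X drops in col 5, lands at row 3
Move 4: O drops in col 3, lands at row 4
Move 5: X drops in col 4, lands at row 3

Answer: ......
......
......
....XX
...OXO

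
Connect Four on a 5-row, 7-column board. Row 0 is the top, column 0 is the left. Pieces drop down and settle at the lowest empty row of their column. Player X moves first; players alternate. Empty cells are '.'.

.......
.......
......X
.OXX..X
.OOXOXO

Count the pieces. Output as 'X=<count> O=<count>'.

X=6 O=5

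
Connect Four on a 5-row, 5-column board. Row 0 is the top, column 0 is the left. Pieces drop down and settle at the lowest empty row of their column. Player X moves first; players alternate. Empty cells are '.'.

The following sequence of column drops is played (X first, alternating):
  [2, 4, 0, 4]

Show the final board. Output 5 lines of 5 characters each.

Move 1: X drops in col 2, lands at row 4
Move 2: O drops in col 4, lands at row 4
Move 3: X drops in col 0, lands at row 4
Move 4: O drops in col 4, lands at row 3

Answer: .....
.....
.....
....O
X.X.O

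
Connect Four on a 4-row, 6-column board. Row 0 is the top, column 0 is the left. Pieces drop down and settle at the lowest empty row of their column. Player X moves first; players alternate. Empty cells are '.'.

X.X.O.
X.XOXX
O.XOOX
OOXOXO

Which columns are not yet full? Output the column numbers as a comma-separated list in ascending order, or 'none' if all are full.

Answer: 1,3,5

Derivation:
col 0: top cell = 'X' → FULL
col 1: top cell = '.' → open
col 2: top cell = 'X' → FULL
col 3: top cell = '.' → open
col 4: top cell = 'O' → FULL
col 5: top cell = '.' → open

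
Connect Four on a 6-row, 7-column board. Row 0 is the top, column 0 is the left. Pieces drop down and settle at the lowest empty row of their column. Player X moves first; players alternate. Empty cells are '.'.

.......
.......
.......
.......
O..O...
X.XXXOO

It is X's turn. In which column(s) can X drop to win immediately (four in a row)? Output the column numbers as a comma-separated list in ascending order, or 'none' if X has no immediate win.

Answer: 1

Derivation:
col 0: drop X → no win
col 1: drop X → WIN!
col 2: drop X → no win
col 3: drop X → no win
col 4: drop X → no win
col 5: drop X → no win
col 6: drop X → no win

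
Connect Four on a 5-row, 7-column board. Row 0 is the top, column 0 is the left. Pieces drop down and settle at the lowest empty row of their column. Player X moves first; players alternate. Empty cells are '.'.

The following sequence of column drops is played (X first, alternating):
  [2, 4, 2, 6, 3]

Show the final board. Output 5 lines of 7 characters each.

Answer: .......
.......
.......
..X....
..XXO.O

Derivation:
Move 1: X drops in col 2, lands at row 4
Move 2: O drops in col 4, lands at row 4
Move 3: X drops in col 2, lands at row 3
Move 4: O drops in col 6, lands at row 4
Move 5: X drops in col 3, lands at row 4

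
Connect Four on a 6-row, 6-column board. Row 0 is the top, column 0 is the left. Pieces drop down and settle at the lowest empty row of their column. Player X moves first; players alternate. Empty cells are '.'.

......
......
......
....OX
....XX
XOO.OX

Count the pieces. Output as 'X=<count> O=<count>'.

X=5 O=4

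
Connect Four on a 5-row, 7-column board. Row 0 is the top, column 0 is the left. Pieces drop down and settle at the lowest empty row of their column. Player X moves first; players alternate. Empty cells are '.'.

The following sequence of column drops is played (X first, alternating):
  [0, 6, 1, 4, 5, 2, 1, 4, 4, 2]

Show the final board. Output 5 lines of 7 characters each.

Answer: .......
.......
....X..
.XO.O..
XXO.OXO

Derivation:
Move 1: X drops in col 0, lands at row 4
Move 2: O drops in col 6, lands at row 4
Move 3: X drops in col 1, lands at row 4
Move 4: O drops in col 4, lands at row 4
Move 5: X drops in col 5, lands at row 4
Move 6: O drops in col 2, lands at row 4
Move 7: X drops in col 1, lands at row 3
Move 8: O drops in col 4, lands at row 3
Move 9: X drops in col 4, lands at row 2
Move 10: O drops in col 2, lands at row 3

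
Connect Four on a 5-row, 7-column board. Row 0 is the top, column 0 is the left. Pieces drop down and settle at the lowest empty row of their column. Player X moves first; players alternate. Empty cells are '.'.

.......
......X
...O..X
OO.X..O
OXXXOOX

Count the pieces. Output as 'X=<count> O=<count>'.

X=7 O=7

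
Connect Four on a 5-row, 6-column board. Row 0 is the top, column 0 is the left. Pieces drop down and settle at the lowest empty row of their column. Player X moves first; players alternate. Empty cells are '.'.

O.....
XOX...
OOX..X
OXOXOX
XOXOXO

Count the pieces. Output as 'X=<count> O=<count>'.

X=10 O=10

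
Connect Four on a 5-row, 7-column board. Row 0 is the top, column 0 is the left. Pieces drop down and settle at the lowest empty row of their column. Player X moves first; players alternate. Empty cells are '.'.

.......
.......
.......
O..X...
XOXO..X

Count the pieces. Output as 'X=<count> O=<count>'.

X=4 O=3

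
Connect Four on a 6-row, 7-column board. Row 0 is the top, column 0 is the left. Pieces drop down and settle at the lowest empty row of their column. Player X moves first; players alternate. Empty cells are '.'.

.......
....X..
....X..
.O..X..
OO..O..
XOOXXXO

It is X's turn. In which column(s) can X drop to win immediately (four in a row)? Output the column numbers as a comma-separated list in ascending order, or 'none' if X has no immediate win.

col 0: drop X → no win
col 1: drop X → no win
col 2: drop X → no win
col 3: drop X → no win
col 4: drop X → WIN!
col 5: drop X → no win
col 6: drop X → no win

Answer: 4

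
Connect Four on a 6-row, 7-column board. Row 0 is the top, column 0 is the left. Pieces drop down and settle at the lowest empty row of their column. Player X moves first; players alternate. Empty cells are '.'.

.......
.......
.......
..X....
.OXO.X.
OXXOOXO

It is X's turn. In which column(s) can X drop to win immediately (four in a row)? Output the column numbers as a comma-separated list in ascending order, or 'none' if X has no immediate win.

Answer: 2

Derivation:
col 0: drop X → no win
col 1: drop X → no win
col 2: drop X → WIN!
col 3: drop X → no win
col 4: drop X → no win
col 5: drop X → no win
col 6: drop X → no win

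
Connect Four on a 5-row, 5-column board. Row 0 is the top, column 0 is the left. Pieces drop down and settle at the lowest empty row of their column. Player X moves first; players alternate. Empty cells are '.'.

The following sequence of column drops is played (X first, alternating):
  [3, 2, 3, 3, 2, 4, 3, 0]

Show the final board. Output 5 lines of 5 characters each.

Answer: .....
...X.
...O.
..XX.
O.OXO

Derivation:
Move 1: X drops in col 3, lands at row 4
Move 2: O drops in col 2, lands at row 4
Move 3: X drops in col 3, lands at row 3
Move 4: O drops in col 3, lands at row 2
Move 5: X drops in col 2, lands at row 3
Move 6: O drops in col 4, lands at row 4
Move 7: X drops in col 3, lands at row 1
Move 8: O drops in col 0, lands at row 4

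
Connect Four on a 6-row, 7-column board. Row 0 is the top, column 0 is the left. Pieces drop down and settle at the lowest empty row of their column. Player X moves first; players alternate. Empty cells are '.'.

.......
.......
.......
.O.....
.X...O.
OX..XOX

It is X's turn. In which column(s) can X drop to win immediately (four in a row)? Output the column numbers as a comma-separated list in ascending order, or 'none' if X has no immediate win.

Answer: none

Derivation:
col 0: drop X → no win
col 1: drop X → no win
col 2: drop X → no win
col 3: drop X → no win
col 4: drop X → no win
col 5: drop X → no win
col 6: drop X → no win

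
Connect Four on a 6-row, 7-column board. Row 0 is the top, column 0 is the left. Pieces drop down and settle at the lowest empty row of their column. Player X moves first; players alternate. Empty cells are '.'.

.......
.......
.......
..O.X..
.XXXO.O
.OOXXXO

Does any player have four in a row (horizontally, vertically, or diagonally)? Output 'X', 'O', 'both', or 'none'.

none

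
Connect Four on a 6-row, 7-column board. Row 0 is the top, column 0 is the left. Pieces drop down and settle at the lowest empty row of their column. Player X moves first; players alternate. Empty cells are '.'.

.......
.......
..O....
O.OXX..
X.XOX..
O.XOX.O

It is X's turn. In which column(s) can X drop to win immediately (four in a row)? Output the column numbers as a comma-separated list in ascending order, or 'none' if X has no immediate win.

Answer: 4

Derivation:
col 0: drop X → no win
col 1: drop X → no win
col 2: drop X → no win
col 3: drop X → no win
col 4: drop X → WIN!
col 5: drop X → no win
col 6: drop X → no win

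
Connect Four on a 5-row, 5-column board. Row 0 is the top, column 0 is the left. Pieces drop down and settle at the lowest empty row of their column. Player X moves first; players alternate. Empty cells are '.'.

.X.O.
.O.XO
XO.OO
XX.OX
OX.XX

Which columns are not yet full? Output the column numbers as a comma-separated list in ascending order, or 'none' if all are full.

Answer: 0,2,4

Derivation:
col 0: top cell = '.' → open
col 1: top cell = 'X' → FULL
col 2: top cell = '.' → open
col 3: top cell = 'O' → FULL
col 4: top cell = '.' → open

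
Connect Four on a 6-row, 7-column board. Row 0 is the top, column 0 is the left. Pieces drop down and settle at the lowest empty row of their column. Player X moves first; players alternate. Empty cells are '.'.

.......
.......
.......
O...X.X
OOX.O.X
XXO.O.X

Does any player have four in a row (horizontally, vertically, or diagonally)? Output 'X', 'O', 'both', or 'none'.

none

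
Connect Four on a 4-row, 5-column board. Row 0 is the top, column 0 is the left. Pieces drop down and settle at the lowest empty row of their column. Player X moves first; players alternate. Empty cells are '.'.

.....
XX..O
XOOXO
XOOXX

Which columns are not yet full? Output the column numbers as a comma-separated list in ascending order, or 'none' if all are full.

col 0: top cell = '.' → open
col 1: top cell = '.' → open
col 2: top cell = '.' → open
col 3: top cell = '.' → open
col 4: top cell = '.' → open

Answer: 0,1,2,3,4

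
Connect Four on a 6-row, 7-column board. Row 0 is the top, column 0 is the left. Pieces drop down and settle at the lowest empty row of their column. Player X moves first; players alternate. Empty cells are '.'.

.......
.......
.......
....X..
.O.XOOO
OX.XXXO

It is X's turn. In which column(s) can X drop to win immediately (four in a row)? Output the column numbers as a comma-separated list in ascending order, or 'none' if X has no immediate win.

Answer: 2

Derivation:
col 0: drop X → no win
col 1: drop X → no win
col 2: drop X → WIN!
col 3: drop X → no win
col 4: drop X → no win
col 5: drop X → no win
col 6: drop X → no win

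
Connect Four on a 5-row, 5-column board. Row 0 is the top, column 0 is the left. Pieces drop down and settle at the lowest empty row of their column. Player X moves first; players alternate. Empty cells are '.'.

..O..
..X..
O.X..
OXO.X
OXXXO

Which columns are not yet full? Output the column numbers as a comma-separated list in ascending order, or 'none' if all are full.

Answer: 0,1,3,4

Derivation:
col 0: top cell = '.' → open
col 1: top cell = '.' → open
col 2: top cell = 'O' → FULL
col 3: top cell = '.' → open
col 4: top cell = '.' → open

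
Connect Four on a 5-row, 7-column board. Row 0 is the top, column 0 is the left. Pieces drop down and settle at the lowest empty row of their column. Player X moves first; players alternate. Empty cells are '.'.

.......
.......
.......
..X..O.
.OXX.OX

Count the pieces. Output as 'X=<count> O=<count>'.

X=4 O=3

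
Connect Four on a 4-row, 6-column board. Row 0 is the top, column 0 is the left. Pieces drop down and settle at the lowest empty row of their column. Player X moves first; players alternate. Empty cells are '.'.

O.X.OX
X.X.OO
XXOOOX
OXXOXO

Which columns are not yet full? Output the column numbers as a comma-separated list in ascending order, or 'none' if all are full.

Answer: 1,3

Derivation:
col 0: top cell = 'O' → FULL
col 1: top cell = '.' → open
col 2: top cell = 'X' → FULL
col 3: top cell = '.' → open
col 4: top cell = 'O' → FULL
col 5: top cell = 'X' → FULL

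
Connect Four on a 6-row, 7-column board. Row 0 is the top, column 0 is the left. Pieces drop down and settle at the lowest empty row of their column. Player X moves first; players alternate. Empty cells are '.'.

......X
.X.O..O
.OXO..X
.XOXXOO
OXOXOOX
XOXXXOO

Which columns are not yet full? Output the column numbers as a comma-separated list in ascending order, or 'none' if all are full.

Answer: 0,1,2,3,4,5

Derivation:
col 0: top cell = '.' → open
col 1: top cell = '.' → open
col 2: top cell = '.' → open
col 3: top cell = '.' → open
col 4: top cell = '.' → open
col 5: top cell = '.' → open
col 6: top cell = 'X' → FULL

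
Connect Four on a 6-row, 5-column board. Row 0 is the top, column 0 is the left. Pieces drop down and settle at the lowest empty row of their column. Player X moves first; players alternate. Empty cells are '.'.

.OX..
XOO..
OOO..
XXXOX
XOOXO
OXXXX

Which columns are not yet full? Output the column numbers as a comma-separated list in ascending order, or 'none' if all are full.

Answer: 0,3,4

Derivation:
col 0: top cell = '.' → open
col 1: top cell = 'O' → FULL
col 2: top cell = 'X' → FULL
col 3: top cell = '.' → open
col 4: top cell = '.' → open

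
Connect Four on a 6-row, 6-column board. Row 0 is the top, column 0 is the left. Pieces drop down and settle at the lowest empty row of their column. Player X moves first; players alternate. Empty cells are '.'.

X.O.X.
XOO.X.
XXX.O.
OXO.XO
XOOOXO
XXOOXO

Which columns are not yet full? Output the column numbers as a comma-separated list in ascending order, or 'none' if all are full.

Answer: 1,3,5

Derivation:
col 0: top cell = 'X' → FULL
col 1: top cell = '.' → open
col 2: top cell = 'O' → FULL
col 3: top cell = '.' → open
col 4: top cell = 'X' → FULL
col 5: top cell = '.' → open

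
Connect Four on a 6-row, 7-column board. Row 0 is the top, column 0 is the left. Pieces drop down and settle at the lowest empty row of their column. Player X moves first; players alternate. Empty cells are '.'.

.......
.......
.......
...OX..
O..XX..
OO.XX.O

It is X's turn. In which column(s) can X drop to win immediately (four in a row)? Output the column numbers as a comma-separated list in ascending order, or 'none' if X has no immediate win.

Answer: 4

Derivation:
col 0: drop X → no win
col 1: drop X → no win
col 2: drop X → no win
col 3: drop X → no win
col 4: drop X → WIN!
col 5: drop X → no win
col 6: drop X → no win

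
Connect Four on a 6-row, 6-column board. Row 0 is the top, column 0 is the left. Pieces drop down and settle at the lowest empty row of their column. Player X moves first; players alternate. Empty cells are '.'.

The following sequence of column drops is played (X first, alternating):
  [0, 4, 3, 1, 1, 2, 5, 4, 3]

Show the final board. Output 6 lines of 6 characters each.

Answer: ......
......
......
......
.X.XO.
XOOXOX

Derivation:
Move 1: X drops in col 0, lands at row 5
Move 2: O drops in col 4, lands at row 5
Move 3: X drops in col 3, lands at row 5
Move 4: O drops in col 1, lands at row 5
Move 5: X drops in col 1, lands at row 4
Move 6: O drops in col 2, lands at row 5
Move 7: X drops in col 5, lands at row 5
Move 8: O drops in col 4, lands at row 4
Move 9: X drops in col 3, lands at row 4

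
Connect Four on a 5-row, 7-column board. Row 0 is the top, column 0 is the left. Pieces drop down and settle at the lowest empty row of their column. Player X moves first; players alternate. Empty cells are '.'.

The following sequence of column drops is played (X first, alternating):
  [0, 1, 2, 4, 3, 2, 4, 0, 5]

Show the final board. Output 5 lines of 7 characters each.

Answer: .......
.......
.......
O.O.X..
XOXXOX.

Derivation:
Move 1: X drops in col 0, lands at row 4
Move 2: O drops in col 1, lands at row 4
Move 3: X drops in col 2, lands at row 4
Move 4: O drops in col 4, lands at row 4
Move 5: X drops in col 3, lands at row 4
Move 6: O drops in col 2, lands at row 3
Move 7: X drops in col 4, lands at row 3
Move 8: O drops in col 0, lands at row 3
Move 9: X drops in col 5, lands at row 4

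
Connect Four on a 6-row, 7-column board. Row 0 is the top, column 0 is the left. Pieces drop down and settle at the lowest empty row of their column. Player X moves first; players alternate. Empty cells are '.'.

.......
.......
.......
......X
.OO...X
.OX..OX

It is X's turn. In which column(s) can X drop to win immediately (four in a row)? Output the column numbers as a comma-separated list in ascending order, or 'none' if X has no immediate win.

col 0: drop X → no win
col 1: drop X → no win
col 2: drop X → no win
col 3: drop X → no win
col 4: drop X → no win
col 5: drop X → no win
col 6: drop X → WIN!

Answer: 6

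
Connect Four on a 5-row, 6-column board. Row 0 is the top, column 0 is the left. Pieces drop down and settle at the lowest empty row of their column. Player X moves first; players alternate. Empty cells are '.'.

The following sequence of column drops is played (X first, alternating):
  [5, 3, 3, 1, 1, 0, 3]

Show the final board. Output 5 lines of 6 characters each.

Move 1: X drops in col 5, lands at row 4
Move 2: O drops in col 3, lands at row 4
Move 3: X drops in col 3, lands at row 3
Move 4: O drops in col 1, lands at row 4
Move 5: X drops in col 1, lands at row 3
Move 6: O drops in col 0, lands at row 4
Move 7: X drops in col 3, lands at row 2

Answer: ......
......
...X..
.X.X..
OO.O.X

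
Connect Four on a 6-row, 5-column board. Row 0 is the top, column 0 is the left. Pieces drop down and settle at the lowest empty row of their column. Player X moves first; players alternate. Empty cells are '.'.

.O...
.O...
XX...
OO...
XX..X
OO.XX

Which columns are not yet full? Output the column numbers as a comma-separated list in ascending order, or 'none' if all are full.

col 0: top cell = '.' → open
col 1: top cell = 'O' → FULL
col 2: top cell = '.' → open
col 3: top cell = '.' → open
col 4: top cell = '.' → open

Answer: 0,2,3,4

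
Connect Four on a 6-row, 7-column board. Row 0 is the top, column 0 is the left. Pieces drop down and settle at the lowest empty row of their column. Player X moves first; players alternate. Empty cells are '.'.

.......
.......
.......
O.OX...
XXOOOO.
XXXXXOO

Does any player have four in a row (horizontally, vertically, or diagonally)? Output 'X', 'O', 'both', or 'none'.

both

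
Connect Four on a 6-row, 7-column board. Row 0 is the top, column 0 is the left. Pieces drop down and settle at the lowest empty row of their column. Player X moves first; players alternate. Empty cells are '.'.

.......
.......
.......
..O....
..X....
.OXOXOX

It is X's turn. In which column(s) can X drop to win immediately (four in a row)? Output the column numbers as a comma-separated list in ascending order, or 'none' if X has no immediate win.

col 0: drop X → no win
col 1: drop X → no win
col 2: drop X → no win
col 3: drop X → no win
col 4: drop X → no win
col 5: drop X → no win
col 6: drop X → no win

Answer: none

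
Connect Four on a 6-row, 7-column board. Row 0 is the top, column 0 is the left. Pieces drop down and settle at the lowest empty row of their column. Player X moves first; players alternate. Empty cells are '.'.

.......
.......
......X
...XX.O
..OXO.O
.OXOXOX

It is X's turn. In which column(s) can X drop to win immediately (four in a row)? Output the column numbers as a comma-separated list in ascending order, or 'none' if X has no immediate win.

Answer: none

Derivation:
col 0: drop X → no win
col 1: drop X → no win
col 2: drop X → no win
col 3: drop X → no win
col 4: drop X → no win
col 5: drop X → no win
col 6: drop X → no win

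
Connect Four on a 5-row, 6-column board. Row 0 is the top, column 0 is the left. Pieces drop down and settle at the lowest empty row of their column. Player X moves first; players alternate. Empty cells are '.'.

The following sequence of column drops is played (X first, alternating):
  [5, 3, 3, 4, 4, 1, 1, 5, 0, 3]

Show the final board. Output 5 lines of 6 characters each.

Move 1: X drops in col 5, lands at row 4
Move 2: O drops in col 3, lands at row 4
Move 3: X drops in col 3, lands at row 3
Move 4: O drops in col 4, lands at row 4
Move 5: X drops in col 4, lands at row 3
Move 6: O drops in col 1, lands at row 4
Move 7: X drops in col 1, lands at row 3
Move 8: O drops in col 5, lands at row 3
Move 9: X drops in col 0, lands at row 4
Move 10: O drops in col 3, lands at row 2

Answer: ......
......
...O..
.X.XXO
XO.OOX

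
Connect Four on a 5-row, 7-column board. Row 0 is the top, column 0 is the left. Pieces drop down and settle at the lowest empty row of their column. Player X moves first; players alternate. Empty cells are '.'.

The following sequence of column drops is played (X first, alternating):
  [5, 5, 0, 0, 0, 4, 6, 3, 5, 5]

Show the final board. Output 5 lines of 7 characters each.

Move 1: X drops in col 5, lands at row 4
Move 2: O drops in col 5, lands at row 3
Move 3: X drops in col 0, lands at row 4
Move 4: O drops in col 0, lands at row 3
Move 5: X drops in col 0, lands at row 2
Move 6: O drops in col 4, lands at row 4
Move 7: X drops in col 6, lands at row 4
Move 8: O drops in col 3, lands at row 4
Move 9: X drops in col 5, lands at row 2
Move 10: O drops in col 5, lands at row 1

Answer: .......
.....O.
X....X.
O....O.
X..OOXX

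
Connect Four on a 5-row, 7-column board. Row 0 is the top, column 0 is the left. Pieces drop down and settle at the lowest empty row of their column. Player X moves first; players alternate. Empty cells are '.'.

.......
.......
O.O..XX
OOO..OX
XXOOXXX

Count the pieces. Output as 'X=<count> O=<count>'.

X=8 O=8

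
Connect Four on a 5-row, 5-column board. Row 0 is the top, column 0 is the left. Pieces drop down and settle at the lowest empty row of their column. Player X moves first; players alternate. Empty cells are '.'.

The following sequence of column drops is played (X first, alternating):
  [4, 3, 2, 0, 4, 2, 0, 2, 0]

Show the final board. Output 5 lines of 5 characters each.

Answer: .....
.....
X.O..
X.O.X
O.XOX

Derivation:
Move 1: X drops in col 4, lands at row 4
Move 2: O drops in col 3, lands at row 4
Move 3: X drops in col 2, lands at row 4
Move 4: O drops in col 0, lands at row 4
Move 5: X drops in col 4, lands at row 3
Move 6: O drops in col 2, lands at row 3
Move 7: X drops in col 0, lands at row 3
Move 8: O drops in col 2, lands at row 2
Move 9: X drops in col 0, lands at row 2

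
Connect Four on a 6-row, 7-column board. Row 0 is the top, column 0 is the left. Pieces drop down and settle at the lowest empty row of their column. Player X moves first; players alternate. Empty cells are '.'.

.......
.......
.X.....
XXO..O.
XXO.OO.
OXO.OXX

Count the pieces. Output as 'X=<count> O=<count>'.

X=8 O=8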